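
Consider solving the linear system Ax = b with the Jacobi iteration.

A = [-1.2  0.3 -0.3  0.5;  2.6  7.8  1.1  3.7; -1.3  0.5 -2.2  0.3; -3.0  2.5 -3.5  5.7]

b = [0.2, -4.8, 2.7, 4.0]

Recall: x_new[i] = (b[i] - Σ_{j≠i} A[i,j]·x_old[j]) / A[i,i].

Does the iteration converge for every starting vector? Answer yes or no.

Diagonal D = diag(-1.2, 7.8, -2.2, 5.7); L, U strict lower/upper.
T_J = -D⁻¹(L+U): T[1,0] = -(2.6)/(7.8) = -0.3333; T[1,1] = 0.
  T[0,:] = [+0.0000, +0.2500, -0.2500, +0.4167]
  T[1,:] = [-0.3333, +0.0000, -0.1410, -0.4744]
  T[2,:] = [-0.5909, +0.2273, +0.0000, +0.1364]
  T[3,:] = [+0.5263, -0.4386, +0.6140, +0.0000]
|λ(T)| sorted: 0.8706, 0.4711, 0.4711, 0.0085.
ρ(T) = max|λ| = 0.8706; 0.8706 < 1 ⇒ converges.

yes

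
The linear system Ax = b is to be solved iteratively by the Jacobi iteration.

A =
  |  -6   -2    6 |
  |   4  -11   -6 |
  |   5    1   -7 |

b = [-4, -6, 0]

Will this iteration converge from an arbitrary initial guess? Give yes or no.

yes

Let D = diag(-6, -11, -7); L, U the strict triangles.
Jacobi: T = -D⁻¹(L+U), T[0,2] = -(6)/(-6) = +1.0000; T[0,0] = 0.
  T[0,:] = [+0.0000 -0.3333 +1.0000]
  T[1,:] = [+0.3636 +0.0000 -0.5455]
  T[2,:] = [+0.7143 +0.1429 +0.0000]
eigenvalue magnitudes: 0.8534, 0.4616, 0.4616.
spectral radius ρ = 0.8534; 0.8534 < 1 ⇒ converges.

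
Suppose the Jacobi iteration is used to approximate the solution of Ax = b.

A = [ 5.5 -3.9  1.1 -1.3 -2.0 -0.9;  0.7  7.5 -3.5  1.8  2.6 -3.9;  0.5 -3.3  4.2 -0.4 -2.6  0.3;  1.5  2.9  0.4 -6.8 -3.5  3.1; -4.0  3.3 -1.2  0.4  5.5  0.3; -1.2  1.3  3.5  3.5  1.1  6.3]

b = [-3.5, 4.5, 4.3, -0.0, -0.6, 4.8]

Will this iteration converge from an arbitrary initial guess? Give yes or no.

Split A = D + L + U, D = diag(5.5, 7.5, 4.2, -6.8, 5.5, 6.3).
T_J = -D⁻¹(L+U): T[0,3] = -(-1.3)/(5.5) = +0.2364; T[0,0] = 0.
  T[0,:] = [+0.0000, +0.7091, -0.2000, +0.2364, +0.3636, +0.1636]
  T[1,:] = [-0.0933, +0.0000, +0.4667, -0.2400, -0.3467, +0.5200]
  T[2,:] = [-0.1190, +0.7857, +0.0000, +0.0952, +0.6190, -0.0714]
  T[3,:] = [+0.2206, +0.4265, +0.0588, +0.0000, -0.5147, +0.4559]
  T[4,:] = [+0.7273, -0.6000, +0.2182, -0.0727, +0.0000, -0.0545]
  T[5,:] = [+0.1905, -0.2063, -0.5556, -0.5556, -0.1746, +0.0000]
|λ(T)| sorted: 1.2496, 0.7863, 0.7863, 0.4829, 0.4829, 0.3535.
ρ(T) = max|λ| = 1.2496; 1.2496 > 1 ⇒ diverges.

no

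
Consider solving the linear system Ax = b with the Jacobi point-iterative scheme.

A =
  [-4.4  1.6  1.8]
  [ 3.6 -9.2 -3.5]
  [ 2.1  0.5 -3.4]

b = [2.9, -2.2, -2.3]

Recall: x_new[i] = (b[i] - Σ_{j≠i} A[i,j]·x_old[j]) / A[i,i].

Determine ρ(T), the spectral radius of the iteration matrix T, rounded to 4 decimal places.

0.6581

Let D = diag(-4.4, -9.2, -3.4); L, U the strict triangles.
T_J = -D⁻¹(L+U): T[0,1] = -(1.6)/(-4.4) = +0.3636; T[0,0] = 0.
  T[0,:] = [+0.0000, +0.3636, +0.4091]
  T[1,:] = [+0.3913, +0.0000, -0.3804]
  T[2,:] = [+0.6176, +0.1471, +0.0000]
eigenvalue magnitudes: 0.6581, 0.4482, 0.2099.
ρ = 0.6581; 0.6581 < 1: convergent.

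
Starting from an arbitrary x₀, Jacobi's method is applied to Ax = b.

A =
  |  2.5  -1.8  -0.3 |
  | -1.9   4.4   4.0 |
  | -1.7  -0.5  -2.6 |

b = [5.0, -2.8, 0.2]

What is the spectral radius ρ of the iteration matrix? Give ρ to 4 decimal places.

0.9265

Write A = D+L+U with D = diag(2.5, 4.4, -2.6).
Jacobi T = -D⁻¹(L+U): T[1,2] = -(4)/(4.4) = -0.9091; T[1,1] = 0.
  T[0,:] = [+0.0000 +0.7200 +0.1200]
  T[1,:] = [+0.4318 +0.0000 -0.9091]
  T[2,:] = [-0.6538 -0.1923 +0.0000]
moduli |λ_i(T)| = 0.9265, 0.6717, 0.6717.
ρ(T) = max|λ| = 0.9265; 0.9265 < 1 ⇒ converges.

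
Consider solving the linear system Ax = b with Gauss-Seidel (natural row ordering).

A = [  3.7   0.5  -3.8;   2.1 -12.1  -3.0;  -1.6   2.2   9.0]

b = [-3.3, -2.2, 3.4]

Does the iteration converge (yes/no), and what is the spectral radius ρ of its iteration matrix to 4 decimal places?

yes, ρ = 0.2052

Diagonal D = diag(3.7, -12.1, 9); L, U strict lower/upper.
T_GS = -(D+L)⁻¹U: row 0 first, T[0,1] = -(0.5)/(3.7) = -0.1351; later rows by forward substitution.
  T[0,:] = [+0.0000, -0.1351, +1.0270]
  T[1,:] = [+0.0000, -0.0235, -0.0697]
  T[2,:] = [+0.0000, -0.0183, +0.1996]
moduli |λ_i(T)| = 0.2052, 0.0290, 0.0000.
ρ(T) = max|λ| = 0.2052; 0.2052 < 1: convergent.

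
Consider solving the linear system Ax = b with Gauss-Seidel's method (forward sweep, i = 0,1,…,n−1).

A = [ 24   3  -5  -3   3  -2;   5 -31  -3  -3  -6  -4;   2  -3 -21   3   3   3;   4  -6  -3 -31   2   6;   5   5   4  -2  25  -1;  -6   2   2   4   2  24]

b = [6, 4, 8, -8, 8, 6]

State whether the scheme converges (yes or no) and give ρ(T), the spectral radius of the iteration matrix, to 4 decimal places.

yes, ρ = 0.1757

Write A = D+L+U with D = diag(24, -31, -21, -31, 25, 24).
Gauss-Seidel: T = -(D+L)⁻¹U, row 0 first, T[0,5] = -(-2)/(24) = +0.0833; later rows by forward substitution.
  T[0,:] = [+0.0000  -0.1250  +0.2083  +0.1250  -0.1250  +0.0833]
  T[1,:] = [+0.0000  -0.0202  -0.0632  -0.0766  -0.2137  -0.1156]
  T[2,:] = [+0.0000  -0.0090  +0.0289  +0.1657  +0.1615  +0.1673]
  T[3,:] = [+0.0000  -0.0114  +0.0363  +0.0149  +0.0741  +0.2105]
  T[4,:] = [+0.0000  +0.0296  -0.0307  -0.0350  +0.0478  +0.0365]
  T[5,:] = [+0.0000  -0.0294  +0.0515  +0.0243  -0.0432  -0.0216]
|λ(T)| sorted: 0.1757, 0.1006, 0.1006, 0.0250, 0.0250, 0.0000.
ρ = 0.1757; 0.1757 < 1 ⇒ converges.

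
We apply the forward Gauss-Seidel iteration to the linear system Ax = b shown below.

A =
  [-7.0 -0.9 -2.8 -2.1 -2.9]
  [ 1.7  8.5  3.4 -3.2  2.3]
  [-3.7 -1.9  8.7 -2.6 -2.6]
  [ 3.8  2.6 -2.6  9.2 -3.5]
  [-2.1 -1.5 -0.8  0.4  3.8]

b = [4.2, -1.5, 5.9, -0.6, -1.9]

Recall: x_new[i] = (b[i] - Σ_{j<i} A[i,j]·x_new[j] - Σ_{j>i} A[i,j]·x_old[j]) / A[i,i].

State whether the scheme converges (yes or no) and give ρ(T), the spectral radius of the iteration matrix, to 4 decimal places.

A = D + L + U where D = diag(-7, 8.5, 8.7, 9.2, 3.8).
T_GS = -(D+L)⁻¹U: row 0 first, T[0,3] = -(-2.1)/(-7) = -0.3000; later rows by forward substitution.
  T[0,:] = [+0.0000  -0.1286  -0.4000  -0.3000  -0.4143]
  T[1,:] = [+0.0000  +0.0257  -0.3200  +0.4365  -0.1877]
  T[2,:] = [+0.0000  -0.0491  -0.2400  +0.2666  +0.0817]
  T[3,:] = [+0.0000  +0.0320  +0.1878  +0.0759  +0.6277]
  T[4,:] = [+0.0000  -0.0746  -0.4177  +0.0546  -0.3519]
|λ(T)| sorted: 0.6975, 0.2595, 0.2595, 0.0688, 0.0000.
ρ = 0.6975; 0.6975 < 1, so it converges for any x₀.

yes, ρ = 0.6975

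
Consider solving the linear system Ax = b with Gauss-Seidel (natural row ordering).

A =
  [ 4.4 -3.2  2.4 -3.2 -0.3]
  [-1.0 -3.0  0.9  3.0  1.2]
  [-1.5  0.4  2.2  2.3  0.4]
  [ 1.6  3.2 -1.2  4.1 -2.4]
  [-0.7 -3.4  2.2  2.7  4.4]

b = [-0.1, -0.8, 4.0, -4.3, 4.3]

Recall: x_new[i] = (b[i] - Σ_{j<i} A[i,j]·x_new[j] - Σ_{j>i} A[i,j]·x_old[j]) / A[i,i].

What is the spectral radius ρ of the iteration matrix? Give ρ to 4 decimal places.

1.5461

Diagonal D = diag(4.4, -3, 2.2, 4.1, 4.4); L, U strict lower/upper.
T_GS = -(D+L)⁻¹U: row 0 first, T[0,4] = -(-0.3)/(4.4) = +0.0682; later rows by forward substitution.
  T[0,:] = [+0.0000 +0.7273 -0.5455 +0.7273 +0.0682]
  T[1,:] = [+0.0000 -0.2424 +0.4818 +0.7576 +0.3773]
  T[2,:] = [+0.0000 +0.5399 -0.4595 -0.6873 -0.2039]
  T[3,:] = [+0.0000 +0.0634 -0.2977 -1.0763 +0.2046]
  T[4,:] = [+0.0000 -0.3805 +0.6980 +1.7052 +0.2788]
|eigenvalues of T|: 1.5461, 0.3873, 0.3246, 0.1093, 0.0000.
spectral radius ρ = 1.5461; 1.5461 > 1, so it fails to converge.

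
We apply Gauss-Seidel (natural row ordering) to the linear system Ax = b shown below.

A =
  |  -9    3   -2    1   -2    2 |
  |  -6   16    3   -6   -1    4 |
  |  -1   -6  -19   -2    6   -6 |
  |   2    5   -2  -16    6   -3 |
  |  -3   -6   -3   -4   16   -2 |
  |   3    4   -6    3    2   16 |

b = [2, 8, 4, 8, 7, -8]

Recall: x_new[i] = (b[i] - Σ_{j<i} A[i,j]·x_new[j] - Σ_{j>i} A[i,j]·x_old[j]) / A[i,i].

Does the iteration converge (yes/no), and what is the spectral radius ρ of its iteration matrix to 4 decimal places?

Diagonal D = diag(-9, 16, -19, -16, 16, 16); L, U strict lower/upper.
Gauss-Seidel: T = -(D+L)⁻¹U, row 0 first, T[0,5] = -(2)/(-9) = +0.2222; later rows by forward substitution.
  T[0,:] = [+0.0000, +0.3333, -0.2222, +0.1111, -0.2222, +0.2222]
  T[1,:] = [+0.0000, +0.1250, -0.2708, +0.4167, -0.0208, -0.1667]
  T[2,:] = [+0.0000, -0.0570, +0.0972, -0.2427, +0.3341, -0.2749]
  T[3,:] = [+0.0000, +0.0879, -0.1246, +0.1744, +0.2990, -0.1774]
  T[4,:] = [+0.0000, +0.1206, -0.1561, +0.1752, +0.0879, +0.0083]
  T[5,:] = [+0.0000, -0.1467, +0.1887, -0.2706, +0.1051, -0.0708]
moduli |λ_i(T)| = 0.5422, 0.1439, 0.1439, 0.1132, 0.0455, 0.0000.
spectral radius ρ = 0.5422; 0.5422 < 1 ⇒ converges.

yes, ρ = 0.5422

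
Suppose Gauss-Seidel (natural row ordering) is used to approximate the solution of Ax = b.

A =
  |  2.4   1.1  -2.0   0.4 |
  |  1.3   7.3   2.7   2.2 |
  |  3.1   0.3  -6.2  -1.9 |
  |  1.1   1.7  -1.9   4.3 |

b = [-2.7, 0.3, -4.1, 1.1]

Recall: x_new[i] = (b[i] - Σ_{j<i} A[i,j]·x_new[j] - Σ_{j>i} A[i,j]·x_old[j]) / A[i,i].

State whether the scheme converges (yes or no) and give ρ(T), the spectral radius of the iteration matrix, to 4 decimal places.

A = D + L + U where D = diag(2.4, 7.3, -6.2, 4.3).
GS T = -(D+L)⁻¹U: row 0 first, T[0,3] = -(0.4)/(2.4) = -0.1667; later rows by forward substitution.
  T[0,:] = [+0.0000, -0.4583, +0.8333, -0.1667]
  T[1,:] = [+0.0000, +0.0816, -0.5183, -0.2717]
  T[2,:] = [+0.0000, -0.2252, +0.3916, -0.4029]
  T[3,:] = [+0.0000, -0.0145, +0.1647, -0.0280]
|λ(T)| sorted: 0.5530, 0.1550, 0.1550, 0.0000.
spectral radius ρ = 0.5530; 0.5530 < 1, so it converges for any x₀.

yes, ρ = 0.5530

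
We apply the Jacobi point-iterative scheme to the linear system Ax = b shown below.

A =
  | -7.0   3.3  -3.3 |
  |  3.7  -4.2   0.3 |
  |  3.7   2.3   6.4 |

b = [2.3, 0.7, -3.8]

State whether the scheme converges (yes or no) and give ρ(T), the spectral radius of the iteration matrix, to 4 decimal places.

yes, ρ = 0.8982

A = D + L + U where D = diag(-7, -4.2, 6.4).
Jacobi T = -D⁻¹(L+U): T[1,2] = -(0.3)/(-4.2) = +0.0714; T[1,1] = 0.
  T[0,:] = [+0.0000, +0.4714, -0.4714]
  T[1,:] = [+0.8810, +0.0000, +0.0714]
  T[2,:] = [-0.5781, -0.3594, +0.0000]
|λ(T)| sorted: 0.8982, 0.6882, 0.2100.
spectral radius ρ = 0.8982; 0.8982 < 1: convergent.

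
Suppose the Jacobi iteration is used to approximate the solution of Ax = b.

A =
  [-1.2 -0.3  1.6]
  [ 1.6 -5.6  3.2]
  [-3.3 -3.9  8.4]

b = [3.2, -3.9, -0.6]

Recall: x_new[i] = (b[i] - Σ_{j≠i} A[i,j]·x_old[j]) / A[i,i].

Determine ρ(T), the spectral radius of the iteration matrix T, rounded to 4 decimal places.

Split A = D + L + U, D = diag(-1.2, -5.6, 8.4).
Jacobi T = -D⁻¹(L+U): T[2,1] = -(-3.9)/(8.4) = +0.4643; T[2,2] = 0.
  T[0,:] = [+0.0000 -0.2500 +1.3333]
  T[1,:] = [+0.2857 +0.0000 +0.5714]
  T[2,:] = [+0.3929 +0.4643 +0.0000]
eigenvalue magnitudes: 0.9213, 0.7455, 0.1758.
ρ(T) = max|λ| = 0.9213; 0.9213 < 1 ⇒ converges.

0.9213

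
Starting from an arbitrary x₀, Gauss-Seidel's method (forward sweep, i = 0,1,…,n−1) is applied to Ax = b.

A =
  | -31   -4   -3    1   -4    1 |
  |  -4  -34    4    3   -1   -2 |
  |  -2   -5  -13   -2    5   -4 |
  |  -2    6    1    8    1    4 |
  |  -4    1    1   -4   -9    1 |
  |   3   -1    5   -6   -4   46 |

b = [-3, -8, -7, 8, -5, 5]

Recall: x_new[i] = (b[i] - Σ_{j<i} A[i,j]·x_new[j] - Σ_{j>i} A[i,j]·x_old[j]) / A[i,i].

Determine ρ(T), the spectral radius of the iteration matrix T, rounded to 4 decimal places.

Split A = D + L + U, D = diag(-31, -34, -13, 8, -9, 46).
T_GS = -(D+L)⁻¹U: row 0 first, T[0,1] = -(-4)/(-31) = -0.1290; later rows by forward substitution.
  T[0,:] = [+0.0000, -0.1290, -0.0968, +0.0323, -0.1290, +0.0323]
  T[1,:] = [+0.0000, +0.0152, +0.1290, +0.0844, -0.0142, -0.0626]
  T[2,:] = [+0.0000, +0.0140, -0.0347, -0.1913, +0.4099, -0.2886]
  T[3,:] = [+0.0000, -0.0454, -0.1166, -0.0314, -0.1978, -0.4089]
  T[4,:] = [+0.0000, +0.0808, +0.1053, -0.0123, +0.1892, +0.2395]
  T[5,:] = [+0.0000, +0.0083, +0.0068, +0.0154, -0.0458, -0.0046]
|roots of det(T-λI)|: 0.3622, 0.1337, 0.1210, 0.1210, 0.0030, 0.0000.
ρ(T) = max|λ| = 0.3622; 0.3622 < 1 ⇒ converges.

0.3622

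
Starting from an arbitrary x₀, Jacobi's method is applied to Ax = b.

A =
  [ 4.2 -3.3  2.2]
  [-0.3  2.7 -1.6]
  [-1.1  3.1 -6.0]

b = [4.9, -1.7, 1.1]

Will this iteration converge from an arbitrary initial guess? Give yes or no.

yes

A = D + L + U where D = diag(4.2, 2.7, -6).
Jacobi T = -D⁻¹(L+U): T[0,2] = -(2.2)/(4.2) = -0.5238; T[0,0] = 0.
  T[0,:] = [+0.0000 +0.7857 -0.5238]
  T[1,:] = [+0.1111 +0.0000 +0.5926]
  T[2,:] = [-0.1833 +0.5167 +0.0000]
|eigenvalues of T|: 0.7965, 0.5152, 0.2813.
spectral radius ρ = 0.7965; 0.7965 < 1: convergent.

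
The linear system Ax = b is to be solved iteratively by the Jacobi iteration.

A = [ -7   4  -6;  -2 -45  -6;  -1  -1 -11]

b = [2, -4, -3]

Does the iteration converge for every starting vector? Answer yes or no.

Split A = D + L + U, D = diag(-7, -45, -11).
T_J = -D⁻¹(L+U): T[0,1] = -(4)/(-7) = +0.5714; T[0,0] = 0.
  T[0,:] = [+0.0000  +0.5714  -0.8571]
  T[1,:] = [-0.0444  +0.0000  -0.1333]
  T[2,:] = [-0.0909  -0.0909  +0.0000]
moduli |λ_i(T)| = 0.2777, 0.2214, 0.0563.
spectral radius ρ = 0.2777; 0.2777 < 1 ⇒ converges.

yes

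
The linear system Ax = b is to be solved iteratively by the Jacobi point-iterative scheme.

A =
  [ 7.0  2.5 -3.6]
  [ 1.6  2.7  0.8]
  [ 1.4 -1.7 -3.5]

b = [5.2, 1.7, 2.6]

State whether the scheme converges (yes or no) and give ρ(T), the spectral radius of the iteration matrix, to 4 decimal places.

yes, ρ = 0.8816

Diagonal D = diag(7, 2.7, -3.5); L, U strict lower/upper.
T_J = -D⁻¹(L+U): T[0,2] = -(-3.6)/(7) = +0.5143; T[0,0] = 0.
  T[0,:] = [+0.0000 -0.3571 +0.5143]
  T[1,:] = [-0.5926 +0.0000 -0.2963]
  T[2,:] = [+0.4000 -0.4857 +0.0000]
eigenvalue magnitudes: 0.8816, 0.4647, 0.4647.
ρ(T) = max|λ| = 0.8816; 0.8816 < 1: convergent.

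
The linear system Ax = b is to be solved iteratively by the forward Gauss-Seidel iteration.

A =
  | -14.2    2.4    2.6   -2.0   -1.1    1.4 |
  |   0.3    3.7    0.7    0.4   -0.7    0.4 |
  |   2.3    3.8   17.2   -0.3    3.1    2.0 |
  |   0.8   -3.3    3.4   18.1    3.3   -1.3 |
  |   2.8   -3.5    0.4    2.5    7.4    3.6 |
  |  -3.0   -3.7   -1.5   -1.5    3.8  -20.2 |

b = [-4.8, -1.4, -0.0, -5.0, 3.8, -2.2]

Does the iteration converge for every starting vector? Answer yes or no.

A = D + L + U where D = diag(-14.2, 3.7, 17.2, 18.1, 7.4, -20.2).
T_GS = -(D+L)⁻¹U: row 0 first, T[0,5] = -(1.4)/(-14.2) = +0.0986; later rows by forward substitution.
  T[0,:] = [+0.0000, +0.1690, +0.1831, -0.1408, -0.0775, +0.0986]
  T[1,:] = [+0.0000, -0.0137, -0.2040, -0.0967, +0.1955, -0.1161]
  T[2,:] = [+0.0000, -0.0196, +0.0206, +0.0576, -0.2131, -0.1038]
  T[3,:] = [+0.0000, -0.0063, -0.0492, -0.0222, -0.1032, +0.0658]
  T[4,:] = [+0.0000, -0.0672, -0.1503, +0.0120, +0.1682, -0.5953]
  T[5,:] = [+0.0000, -0.0333, -0.0160, +0.0382, +0.0308, -0.1025]
|eigenvalues of T|: 0.2478, 0.0872, 0.0872, 0.0624, 0.0624, 0.0000.
spectral radius ρ = 0.2478; 0.2478 < 1: convergent.

yes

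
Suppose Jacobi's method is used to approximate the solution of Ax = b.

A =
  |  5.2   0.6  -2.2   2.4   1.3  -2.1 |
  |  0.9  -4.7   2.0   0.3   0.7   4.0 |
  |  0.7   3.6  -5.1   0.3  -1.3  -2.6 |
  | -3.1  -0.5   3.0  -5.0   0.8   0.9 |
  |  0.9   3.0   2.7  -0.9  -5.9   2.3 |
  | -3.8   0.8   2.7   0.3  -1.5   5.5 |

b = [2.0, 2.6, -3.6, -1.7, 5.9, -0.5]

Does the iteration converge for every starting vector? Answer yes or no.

no

Diagonal D = diag(5.2, -4.7, -5.1, -5, -5.9, 5.5); L, U strict lower/upper.
T_J = -D⁻¹(L+U): T[1,5] = -(4)/(-4.7) = +0.8511; T[1,1] = 0.
  T[0,:] = [+0.0000, -0.1154, +0.4231, -0.4615, -0.2500, +0.4038]
  T[1,:] = [+0.1915, +0.0000, +0.4255, +0.0638, +0.1489, +0.8511]
  T[2,:] = [+0.1373, +0.7059, +0.0000, +0.0588, -0.2549, -0.5098]
  T[3,:] = [-0.6200, -0.1000, +0.6000, +0.0000, +0.1600, +0.1800]
  T[4,:] = [+0.1525, +0.5085, +0.4576, -0.1525, +0.0000, +0.3898]
  T[5,:] = [+0.6909, -0.1455, -0.4909, -0.0545, +0.2727, +0.0000]
|roots of det(T-λI)|: 1.2419, 0.7527, 0.7527, 0.3640, 0.3640, 0.1858.
spectral radius ρ = 1.2419; 1.2419 > 1, so it fails to converge.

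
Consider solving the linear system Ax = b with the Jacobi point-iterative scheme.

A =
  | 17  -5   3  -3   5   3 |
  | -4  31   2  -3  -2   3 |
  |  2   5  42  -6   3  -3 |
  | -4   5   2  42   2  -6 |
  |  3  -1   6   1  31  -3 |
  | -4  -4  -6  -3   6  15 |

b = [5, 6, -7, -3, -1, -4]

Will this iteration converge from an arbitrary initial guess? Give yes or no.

yes

Diagonal D = diag(17, 31, 42, 42, 31, 15); L, U strict lower/upper.
Jacobi: T = -D⁻¹(L+U), T[3,5] = -(-6)/(42) = +0.1429; T[3,3] = 0.
  T[0,:] = [+0.0000 +0.2941 -0.1765 +0.1765 -0.2941 -0.1765]
  T[1,:] = [+0.1290 +0.0000 -0.0645 +0.0968 +0.0645 -0.0968]
  T[2,:] = [-0.0476 -0.1190 +0.0000 +0.1429 -0.0714 +0.0714]
  T[3,:] = [+0.0952 -0.1190 -0.0476 +0.0000 -0.0476 +0.1429]
  T[4,:] = [-0.0968 +0.0323 -0.1935 -0.0323 +0.0000 +0.0968]
  T[5,:] = [+0.2667 +0.2667 +0.4000 +0.2000 -0.4000 +0.0000]
|eigenvalues of T|: 0.3299, 0.2637, 0.2637, 0.2305, 0.2305, 0.1747.
spectral radius ρ = 0.3299; 0.3299 < 1, so it converges for any x₀.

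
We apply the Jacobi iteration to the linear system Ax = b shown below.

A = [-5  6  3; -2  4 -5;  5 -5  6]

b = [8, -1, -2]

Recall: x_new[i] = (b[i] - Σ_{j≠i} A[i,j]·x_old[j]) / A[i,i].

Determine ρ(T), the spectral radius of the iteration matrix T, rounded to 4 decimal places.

A = D + L + U where D = diag(-5, 4, 6).
Jacobi: T = -D⁻¹(L+U), T[1,2] = -(-5)/(4) = +1.2500; T[1,1] = 0.
  T[0,:] = [+0.0000  +1.2000  +0.6000]
  T[1,:] = [+0.5000  +0.0000  +1.2500]
  T[2,:] = [-0.8333  +0.8333  +0.0000]
|λ(T)| sorted: 1.3684, 0.8549, 0.8549.
ρ(T) = max|λ| = 1.3684; 1.3684 > 1 ⇒ diverges.

1.3684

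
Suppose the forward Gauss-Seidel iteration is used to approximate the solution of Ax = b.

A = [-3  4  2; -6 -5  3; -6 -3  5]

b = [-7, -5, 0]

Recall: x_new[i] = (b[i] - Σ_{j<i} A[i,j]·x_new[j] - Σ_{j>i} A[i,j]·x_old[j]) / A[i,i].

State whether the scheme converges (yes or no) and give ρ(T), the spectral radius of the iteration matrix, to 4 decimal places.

no, ρ = 1.5424

Let D = diag(-3, -5, 5); L, U the strict triangles.
T_GS = -(D+L)⁻¹U: row 0 first, T[0,2] = -(2)/(-3) = +0.6667; later rows by forward substitution.
  T[0,:] = [+0.0000 +1.3333 +0.6667]
  T[1,:] = [+0.0000 -1.6000 -0.2000]
  T[2,:] = [+0.0000 +0.6400 +0.6800]
|roots of det(T-λI)|: 1.5424, 0.6224, 0.0000.
spectral radius ρ = 1.5424; 1.5424 > 1: divergent.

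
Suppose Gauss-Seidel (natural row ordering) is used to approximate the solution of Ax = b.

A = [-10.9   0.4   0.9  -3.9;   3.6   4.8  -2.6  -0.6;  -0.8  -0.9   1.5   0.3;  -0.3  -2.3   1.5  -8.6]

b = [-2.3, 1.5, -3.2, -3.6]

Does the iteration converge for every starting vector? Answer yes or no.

yes

A = D + L + U where D = diag(-10.9, 4.8, 1.5, -8.6).
T_GS = -(D+L)⁻¹U: row 0 first, T[0,1] = -(0.4)/(-10.9) = +0.0367; later rows by forward substitution.
  T[0,:] = [+0.0000 +0.0367 +0.0826 -0.3578]
  T[1,:] = [+0.0000 -0.0275 +0.4797 +0.3933]
  T[2,:] = [+0.0000 +0.0031 +0.3319 -0.1548]
  T[3,:] = [+0.0000 +0.0066 -0.0733 -0.1197]
eigenvalue magnitudes: 0.3567, 0.1698, 0.0023, 0.0000.
spectral radius ρ = 0.3567; 0.3567 < 1: convergent.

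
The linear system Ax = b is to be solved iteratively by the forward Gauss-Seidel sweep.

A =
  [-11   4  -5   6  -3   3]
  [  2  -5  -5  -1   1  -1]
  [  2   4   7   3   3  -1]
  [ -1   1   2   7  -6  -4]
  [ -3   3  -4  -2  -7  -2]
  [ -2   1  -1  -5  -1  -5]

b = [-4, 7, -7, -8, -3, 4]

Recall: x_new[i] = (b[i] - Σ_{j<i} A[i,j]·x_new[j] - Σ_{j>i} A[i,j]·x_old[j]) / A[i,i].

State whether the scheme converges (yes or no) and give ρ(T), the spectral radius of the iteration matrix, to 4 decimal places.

Let D = diag(-11, -5, 7, 7, -7, -5); L, U the strict triangles.
Gauss-Seidel: T = -(D+L)⁻¹U, row 0 first, T[0,3] = -(6)/(-11) = +0.5455; later rows by forward substitution.
  T[0,:] = [+0.0000, +0.3636, -0.4545, +0.5455, -0.2727, +0.2727]
  T[1,:] = [+0.0000, +0.1455, -1.1818, +0.0182, +0.0909, -0.0909]
  T[2,:] = [+0.0000, -0.1870, +0.8052, -0.5948, -0.4026, +0.1169]
  T[3,:] = [+0.0000, +0.0846, -0.1262, +0.2453, +0.9202, +0.5900]
  T[4,:] = [+0.0000, -0.0108, -0.7358, +0.0438, +0.1230, -0.6769]
  T[5,:] = [+0.0000, -0.1614, +0.0577, -0.3496, -0.7370, -0.6052]
|roots of det(T-λI)|: 1.5761, 0.6492, 0.6492, 0.1516, 0.1516, 0.0000.
ρ(T) = max|λ| = 1.5761; 1.5761 > 1, so it fails to converge.

no, ρ = 1.5761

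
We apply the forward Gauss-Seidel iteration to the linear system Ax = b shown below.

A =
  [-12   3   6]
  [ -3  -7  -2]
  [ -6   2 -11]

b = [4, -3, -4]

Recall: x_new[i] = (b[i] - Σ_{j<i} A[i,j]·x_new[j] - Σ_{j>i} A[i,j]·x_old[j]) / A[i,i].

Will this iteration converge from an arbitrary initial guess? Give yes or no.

Split A = D + L + U, D = diag(-12, -7, -11).
Gauss-Seidel: T = -(D+L)⁻¹U, row 0 first, T[0,2] = -(6)/(-12) = +0.5000; later rows by forward substitution.
  T[0,:] = [+0.0000 +0.2500 +0.5000]
  T[1,:] = [+0.0000 -0.1071 -0.5000]
  T[2,:] = [+0.0000 -0.1558 -0.3636]
|eigenvalues of T|: 0.5426, 0.0718, 0.0000.
ρ(T) = max|λ| = 0.5426; 0.5426 < 1, so it converges for any x₀.

yes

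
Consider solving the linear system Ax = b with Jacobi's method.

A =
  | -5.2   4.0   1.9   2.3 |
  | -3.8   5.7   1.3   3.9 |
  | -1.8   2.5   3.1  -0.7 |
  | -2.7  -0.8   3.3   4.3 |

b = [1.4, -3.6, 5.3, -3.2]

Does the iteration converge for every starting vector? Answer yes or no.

no

Let D = diag(-5.2, 5.7, 3.1, 4.3); L, U the strict triangles.
Jacobi T = -D⁻¹(L+U): T[2,1] = -(2.5)/(3.1) = -0.8065; T[2,2] = 0.
  T[0,:] = [+0.0000  +0.7692  +0.3654  +0.4423]
  T[1,:] = [+0.6667  +0.0000  -0.2281  -0.6842]
  T[2,:] = [+0.5806  -0.8065  +0.0000  +0.2258]
  T[3,:] = [+0.6279  +0.1860  -0.7674  +0.0000]
|eigenvalues of T|: 1.4122, 0.7814, 0.7814, 0.6760.
spectral radius ρ = 1.4122; 1.4122 > 1, so it fails to converge.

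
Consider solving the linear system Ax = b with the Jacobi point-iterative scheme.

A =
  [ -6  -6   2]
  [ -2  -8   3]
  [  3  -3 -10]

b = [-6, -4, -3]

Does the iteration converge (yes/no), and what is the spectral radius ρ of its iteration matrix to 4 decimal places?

Write A = D+L+U with D = diag(-6, -8, -10).
Jacobi: T = -D⁻¹(L+U), T[1,0] = -(-2)/(-8) = -0.2500; T[1,1] = 0.
  T[0,:] = [+0.0000 -1.0000 +0.3333]
  T[1,:] = [-0.2500 +0.0000 +0.3750]
  T[2,:] = [+0.3000 -0.3000 +0.0000]
eigenvalue magnitudes: 0.6161, 0.3769, 0.3769.
ρ(T) = max|λ| = 0.6161; 0.6161 < 1, so it converges for any x₀.

yes, ρ = 0.6161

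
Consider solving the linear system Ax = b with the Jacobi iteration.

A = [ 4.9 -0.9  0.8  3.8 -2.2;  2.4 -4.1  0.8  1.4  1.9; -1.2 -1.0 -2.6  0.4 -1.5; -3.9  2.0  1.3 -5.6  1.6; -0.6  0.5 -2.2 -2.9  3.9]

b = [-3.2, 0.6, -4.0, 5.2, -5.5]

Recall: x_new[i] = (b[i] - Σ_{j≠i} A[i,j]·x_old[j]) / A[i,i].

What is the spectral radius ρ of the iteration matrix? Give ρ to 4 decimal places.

Split A = D + L + U, D = diag(4.9, -4.1, -2.6, -5.6, 3.9).
Jacobi: T = -D⁻¹(L+U), T[3,2] = -(1.3)/(-5.6) = +0.2321; T[3,3] = 0.
  T[0,:] = [+0.0000 +0.1837 -0.1633 -0.7755 +0.4490]
  T[1,:] = [+0.5854 +0.0000 +0.1951 +0.3415 +0.4634]
  T[2,:] = [-0.4615 -0.3846 +0.0000 +0.1538 -0.5769]
  T[3,:] = [-0.6964 +0.3571 +0.2321 +0.0000 +0.2857]
  T[4,:] = [+0.1538 -0.1282 +0.5641 +0.7436 +0.0000]
|λ(T)| sorted: 1.1374, 0.6556, 0.6047, 0.6047, 0.1439.
ρ(T) = max|λ| = 1.1374; 1.1374 > 1: divergent.

1.1374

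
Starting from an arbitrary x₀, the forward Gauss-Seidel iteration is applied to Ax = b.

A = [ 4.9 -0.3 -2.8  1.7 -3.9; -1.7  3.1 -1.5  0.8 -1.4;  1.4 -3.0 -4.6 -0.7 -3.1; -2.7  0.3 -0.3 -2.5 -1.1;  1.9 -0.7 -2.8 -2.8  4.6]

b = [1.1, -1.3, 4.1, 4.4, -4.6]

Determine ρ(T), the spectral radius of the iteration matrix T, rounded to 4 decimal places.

A = D + L + U where D = diag(4.9, 3.1, -4.6, -2.5, 4.6).
Gauss-Seidel: T = -(D+L)⁻¹U, row 0 first, T[0,3] = -(1.7)/(4.9) = -0.3469; later rows by forward substitution.
  T[0,:] = [+0.0000 +0.0612 +0.5714 -0.3469 +0.7959]
  T[1,:] = [+0.0000 +0.0336 +0.7972 -0.4483 +0.8881]
  T[2,:] = [+0.0000 -0.0033 -0.3460 +0.0346 -1.0109]
  T[3,:] = [+0.0000 -0.0617 -0.4800 +0.3167 -1.0717]
  T[4,:] = [+0.0000 -0.0597 -0.6175 +0.2889 -1.4613]
eigenvalue magnitudes: 1.6767, 0.2792, 0.0811, 0.0216, 0.0000.
spectral radius ρ = 1.6767; 1.6767 > 1: divergent.

1.6767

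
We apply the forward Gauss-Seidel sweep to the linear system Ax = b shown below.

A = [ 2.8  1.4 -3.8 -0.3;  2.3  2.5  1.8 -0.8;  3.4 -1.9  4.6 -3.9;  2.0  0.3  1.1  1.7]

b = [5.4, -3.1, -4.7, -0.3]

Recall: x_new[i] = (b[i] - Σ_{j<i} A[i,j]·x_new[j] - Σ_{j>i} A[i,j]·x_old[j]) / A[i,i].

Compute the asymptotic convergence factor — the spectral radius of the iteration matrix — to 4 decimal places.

1.3148

Let D = diag(2.8, 2.5, 4.6, 1.7); L, U the strict triangles.
Gauss-Seidel: T = -(D+L)⁻¹U, row 0 first, T[0,3] = -(-0.3)/(2.8) = +0.1071; later rows by forward substitution.
  T[0,:] = [+0.0000  -0.5000  +1.3571  +0.1071]
  T[1,:] = [+0.0000  +0.4600  -1.9686  +0.2214]
  T[2,:] = [+0.0000  +0.5596  -1.8162  +0.8601]
  T[3,:] = [+0.0000  +0.1450  -0.0740  -0.7217]
|λ(T)| sorted: 1.3148, 0.5226, 0.5226, 0.0000.
ρ(T) = max|λ| = 1.3148; 1.3148 > 1: divergent.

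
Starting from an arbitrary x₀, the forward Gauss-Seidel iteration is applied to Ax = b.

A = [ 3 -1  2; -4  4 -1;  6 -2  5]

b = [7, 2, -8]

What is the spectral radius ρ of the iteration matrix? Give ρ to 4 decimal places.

A = D + L + U where D = diag(3, 4, 5).
T_GS = -(D+L)⁻¹U: row 0 first, T[0,1] = -(-1)/(3) = +0.3333; later rows by forward substitution.
  T[0,:] = [+0.0000  +0.3333  -0.6667]
  T[1,:] = [+0.0000  +0.3333  -0.4167]
  T[2,:] = [+0.0000  -0.2667  +0.6333]
|λ(T)| sorted: 0.8489, 0.1178, 0.0000.
spectral radius ρ = 0.8489; 0.8489 < 1, so it converges for any x₀.

0.8489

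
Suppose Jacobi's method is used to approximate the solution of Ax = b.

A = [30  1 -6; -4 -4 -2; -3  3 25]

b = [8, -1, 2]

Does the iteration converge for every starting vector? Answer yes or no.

yes

Let D = diag(30, -4, 25); L, U the strict triangles.
T_J = -D⁻¹(L+U): T[2,0] = -(-3)/(25) = +0.1200; T[2,2] = 0.
  T[0,:] = [+0.0000 -0.0333 +0.2000]
  T[1,:] = [-1.0000 +0.0000 -0.5000]
  T[2,:] = [+0.1200 -0.1200 +0.0000]
moduli |λ_i(T)| = 0.4229, 0.2480, 0.2480.
ρ = 0.4229; 0.4229 < 1, so it converges for any x₀.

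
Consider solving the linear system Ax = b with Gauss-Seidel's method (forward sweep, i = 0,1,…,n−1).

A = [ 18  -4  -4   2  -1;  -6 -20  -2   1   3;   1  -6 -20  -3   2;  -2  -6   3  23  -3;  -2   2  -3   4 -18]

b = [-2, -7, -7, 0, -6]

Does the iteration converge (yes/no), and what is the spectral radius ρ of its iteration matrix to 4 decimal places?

Split A = D + L + U, D = diag(18, -20, -20, 23, -18).
GS T = -(D+L)⁻¹U: row 0 first, T[0,3] = -(2)/(18) = -0.1111; later rows by forward substitution.
  T[0,:] = [+0.0000  +0.2222  +0.2222  -0.1111  +0.0556]
  T[1,:] = [+0.0000  -0.0667  -0.1667  +0.0833  +0.1333]
  T[2,:] = [+0.0000  +0.0311  +0.0611  -0.1806  +0.0628]
  T[3,:] = [+0.0000  -0.0021  -0.0321  +0.0356  +0.1619]
  T[4,:] = [+0.0000  -0.0378  -0.0605  +0.0596  +0.0341]
eigenvalue magnitudes: 0.1555, 0.1121, 0.1121, 0.0247, 0.0000.
ρ(T) = max|λ| = 0.1555; 0.1555 < 1 ⇒ converges.

yes, ρ = 0.1555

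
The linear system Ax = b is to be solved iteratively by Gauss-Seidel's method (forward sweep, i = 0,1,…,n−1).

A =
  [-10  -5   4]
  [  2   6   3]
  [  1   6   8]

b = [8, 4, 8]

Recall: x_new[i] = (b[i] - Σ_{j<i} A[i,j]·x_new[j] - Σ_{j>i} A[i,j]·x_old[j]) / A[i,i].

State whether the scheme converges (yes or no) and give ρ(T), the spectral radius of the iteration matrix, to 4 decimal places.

yes, ρ = 0.5330

Let D = diag(-10, 6, 8); L, U the strict triangles.
T_GS = -(D+L)⁻¹U: row 0 first, T[0,2] = -(4)/(-10) = +0.4000; later rows by forward substitution.
  T[0,:] = [+0.0000, -0.5000, +0.4000]
  T[1,:] = [+0.0000, +0.1667, -0.6333]
  T[2,:] = [+0.0000, -0.0625, +0.4250]
eigenvalue magnitudes: 0.5330, 0.0586, 0.0000.
ρ(T) = max|λ| = 0.5330; 0.5330 < 1: convergent.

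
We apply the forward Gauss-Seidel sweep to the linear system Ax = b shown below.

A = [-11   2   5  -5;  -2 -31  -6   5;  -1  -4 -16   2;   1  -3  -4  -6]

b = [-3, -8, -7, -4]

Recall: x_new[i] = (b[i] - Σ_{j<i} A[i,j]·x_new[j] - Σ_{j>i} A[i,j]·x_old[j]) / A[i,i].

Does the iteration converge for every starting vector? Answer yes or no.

A = D + L + U where D = diag(-11, -31, -16, -6).
T_GS = -(D+L)⁻¹U: row 0 first, T[0,2] = -(5)/(-11) = +0.4545; later rows by forward substitution.
  T[0,:] = [+0.0000  +0.1818  +0.4545  -0.4545]
  T[1,:] = [+0.0000  -0.0117  -0.2229  +0.1906]
  T[2,:] = [+0.0000  -0.0084  +0.0273  +0.1058]
  T[3,:] = [+0.0000  +0.0418  +0.1690  -0.2416]
|eigenvalues of T|: 0.3293, 0.0727, 0.0306, 0.0000.
ρ(T) = max|λ| = 0.3293; 0.3293 < 1 ⇒ converges.

yes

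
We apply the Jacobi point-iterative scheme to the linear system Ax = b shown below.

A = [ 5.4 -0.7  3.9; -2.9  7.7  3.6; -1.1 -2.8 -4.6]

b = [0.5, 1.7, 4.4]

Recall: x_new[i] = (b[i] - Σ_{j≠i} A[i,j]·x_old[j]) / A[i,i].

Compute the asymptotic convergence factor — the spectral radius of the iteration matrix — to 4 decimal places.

Let D = diag(5.4, 7.7, -4.6); L, U the strict triangles.
Jacobi T = -D⁻¹(L+U): T[2,1] = -(-2.8)/(-4.6) = -0.6087; T[2,2] = 0.
  T[0,:] = [+0.0000 +0.1296 -0.7222]
  T[1,:] = [+0.3766 +0.0000 -0.4675]
  T[2,:] = [-0.2391 -0.6087 +0.0000]
eigenvalue magnitudes: 0.8477, 0.4609, 0.4609.
ρ = 0.8477; 0.8477 < 1, so it converges for any x₀.

0.8477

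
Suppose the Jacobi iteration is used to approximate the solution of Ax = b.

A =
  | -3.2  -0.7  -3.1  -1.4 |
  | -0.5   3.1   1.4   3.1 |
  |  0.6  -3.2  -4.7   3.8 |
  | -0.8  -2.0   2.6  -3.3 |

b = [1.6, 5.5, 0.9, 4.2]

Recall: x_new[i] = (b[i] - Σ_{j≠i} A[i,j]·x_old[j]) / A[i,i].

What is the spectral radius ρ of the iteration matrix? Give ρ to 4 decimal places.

Diagonal D = diag(-3.2, 3.1, -4.7, -3.3); L, U strict lower/upper.
Jacobi T = -D⁻¹(L+U): T[2,1] = -(-3.2)/(-4.7) = -0.6809; T[2,2] = 0.
  T[0,:] = [+0.0000 -0.2188 -0.9688 -0.4375]
  T[1,:] = [+0.1613 +0.0000 -0.4516 -1.0000]
  T[2,:] = [+0.1277 -0.6809 +0.0000 +0.8085]
  T[3,:] = [-0.2424 -0.6061 +0.7879 +0.0000]
moduli |λ_i(T)| = 1.5185, 0.8761, 0.4954, 0.4954.
ρ = 1.5185; 1.5185 > 1 ⇒ diverges.

1.5185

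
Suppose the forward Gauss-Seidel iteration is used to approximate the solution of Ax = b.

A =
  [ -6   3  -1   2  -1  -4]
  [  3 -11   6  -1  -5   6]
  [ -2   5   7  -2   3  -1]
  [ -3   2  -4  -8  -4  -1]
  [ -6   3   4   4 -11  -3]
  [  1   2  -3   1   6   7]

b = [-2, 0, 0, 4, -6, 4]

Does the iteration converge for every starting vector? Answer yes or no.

no

Split A = D + L + U, D = diag(-6, -11, 7, -8, -11, 7).
GS T = -(D+L)⁻¹U: row 0 first, T[0,2] = -(-1)/(-6) = -0.1667; later rows by forward substitution.
  T[0,:] = [+0.0000, +0.5000, -0.1667, +0.3333, -0.1667, -0.6667]
  T[1,:] = [+0.0000, +0.1364, +0.5000, +0.0000, -0.5000, +0.3636]
  T[2,:] = [+0.0000, +0.0455, -0.4048, +0.3810, -0.1190, -0.3074]
  T[3,:] = [+0.0000, -0.1761, +0.3899, -0.3155, -0.5030, +0.3696]
  T[4,:] = [+0.0000, -0.2831, +0.2219, -0.1580, -0.2716, +0.2127]
  T[5,:] = [+0.0000, +0.1769, -0.5384, +0.2962, +0.4203, -0.3755]
moduli |λ_i(T)| = 1.3893, 0.4046, 0.2246, 0.2246, 0.0535, 0.0000.
ρ = 1.3893; 1.3893 > 1, so it fails to converge.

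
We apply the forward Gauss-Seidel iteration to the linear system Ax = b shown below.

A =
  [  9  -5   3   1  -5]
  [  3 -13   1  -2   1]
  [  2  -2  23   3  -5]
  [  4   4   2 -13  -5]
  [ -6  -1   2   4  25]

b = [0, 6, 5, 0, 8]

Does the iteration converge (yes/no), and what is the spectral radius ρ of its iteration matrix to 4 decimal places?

yes, ρ = 0.2525

Write A = D+L+U with D = diag(9, -13, 23, -13, 25).
Gauss-Seidel: T = -(D+L)⁻¹U, row 0 first, T[0,1] = -(-5)/(9) = +0.5556; later rows by forward substitution.
  T[0,:] = [+0.0000 +0.5556 -0.3333 -0.1111 +0.5556]
  T[1,:] = [+0.0000 +0.1282 +0.0000 -0.1795 +0.2051]
  T[2,:] = [+0.0000 -0.0372 +0.0290 -0.1364 +0.1869]
  T[3,:] = [+0.0000 +0.2047 -0.0981 -0.1104 -0.1218]
  T[4,:] = [+0.0000 +0.1087 -0.0666 -0.0053 +0.1461]
|λ(T)| sorted: 0.2525, 0.1532, 0.1532, 0.0868, 0.0000.
ρ(T) = max|λ| = 0.2525; 0.2525 < 1, so it converges for any x₀.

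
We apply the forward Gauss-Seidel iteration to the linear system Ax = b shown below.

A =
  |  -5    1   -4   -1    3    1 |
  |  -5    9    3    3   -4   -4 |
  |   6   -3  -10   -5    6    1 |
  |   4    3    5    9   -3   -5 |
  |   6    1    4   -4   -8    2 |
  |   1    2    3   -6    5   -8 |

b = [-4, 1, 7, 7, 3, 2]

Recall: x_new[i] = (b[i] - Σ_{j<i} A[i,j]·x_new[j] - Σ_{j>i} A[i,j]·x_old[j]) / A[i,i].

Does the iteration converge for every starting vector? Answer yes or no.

no

A = D + L + U where D = diag(-5, 9, -10, 9, -8, -8).
GS T = -(D+L)⁻¹U: row 0 first, T[0,5] = -(1)/(-5) = +0.2000; later rows by forward substitution.
  T[0,:] = [+0.0000 +0.2000 -0.8000 -0.2000 +0.6000 +0.2000]
  T[1,:] = [+0.0000 +0.1111 -0.7778 -0.4444 +0.7778 +0.5556]
  T[2,:] = [+0.0000 +0.0867 -0.2467 -0.4867 +0.7267 +0.0533]
  T[3,:] = [+0.0000 -0.1741 +0.7519 +0.5074 -0.5963 +0.2519]
  T[4,:] = [+0.0000 +0.2943 -1.1965 -0.7026 +1.2087 +0.3702]
  T[5,:] = [+0.0000 +0.3997 -1.6986 -1.1383 +1.7446 +0.2264]
|λ(T)| sorted: 1.1525, 0.5776, 0.1188, 0.0663, 0.0663, 0.0000.
spectral radius ρ = 1.1525; 1.1525 > 1, so it fails to converge.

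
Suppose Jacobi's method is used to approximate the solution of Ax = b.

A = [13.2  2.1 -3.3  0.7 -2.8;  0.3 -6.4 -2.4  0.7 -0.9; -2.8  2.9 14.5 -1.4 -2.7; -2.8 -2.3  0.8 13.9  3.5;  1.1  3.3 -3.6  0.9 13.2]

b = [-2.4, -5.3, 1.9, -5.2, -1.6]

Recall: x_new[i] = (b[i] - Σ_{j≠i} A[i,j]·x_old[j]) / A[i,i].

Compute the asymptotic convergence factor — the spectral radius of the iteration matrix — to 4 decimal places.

0.5215

Write A = D+L+U with D = diag(13.2, -6.4, 14.5, 13.9, 13.2).
Jacobi T = -D⁻¹(L+U): T[0,3] = -(0.7)/(13.2) = -0.0530; T[0,0] = 0.
  T[0,:] = [+0.0000, -0.1591, +0.2500, -0.0530, +0.2121]
  T[1,:] = [+0.0469, +0.0000, -0.3750, +0.1094, -0.1406]
  T[2,:] = [+0.1931, -0.2000, +0.0000, +0.0966, +0.1862]
  T[3,:] = [+0.2014, +0.1655, -0.0576, +0.0000, -0.2518]
  T[4,:] = [-0.0833, -0.2500, +0.2727, -0.0682, +0.0000]
|roots of det(T-λI)|: 0.5215, 0.3253, 0.2103, 0.0894, 0.0894.
spectral radius ρ = 0.5215; 0.5215 < 1 ⇒ converges.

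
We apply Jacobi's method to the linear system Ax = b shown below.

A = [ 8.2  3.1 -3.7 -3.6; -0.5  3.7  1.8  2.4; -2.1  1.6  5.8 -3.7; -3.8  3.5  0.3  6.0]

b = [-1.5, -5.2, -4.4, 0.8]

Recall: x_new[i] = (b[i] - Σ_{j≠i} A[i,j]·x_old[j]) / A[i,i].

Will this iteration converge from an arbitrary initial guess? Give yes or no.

A = D + L + U where D = diag(8.2, 3.7, 5.8, 6).
T_J = -D⁻¹(L+U): T[0,2] = -(-3.7)/(8.2) = +0.4512; T[0,0] = 0.
  T[0,:] = [+0.0000, -0.3780, +0.4512, +0.4390]
  T[1,:] = [+0.1351, +0.0000, -0.4865, -0.6486]
  T[2,:] = [+0.3621, -0.2759, +0.0000, +0.6379]
  T[3,:] = [+0.6333, -0.5833, -0.0500, +0.0000]
|roots of det(T-λI)|: 1.1612, 0.6084, 0.6084, 0.1011.
ρ = 1.1612; 1.1612 > 1 ⇒ diverges.

no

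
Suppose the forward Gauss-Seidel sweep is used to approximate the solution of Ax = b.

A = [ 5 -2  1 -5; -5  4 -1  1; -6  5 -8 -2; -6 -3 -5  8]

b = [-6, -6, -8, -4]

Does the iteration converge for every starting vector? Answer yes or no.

Write A = D+L+U with D = diag(5, 4, -8, 8).
Gauss-Seidel: T = -(D+L)⁻¹U, row 0 first, T[0,2] = -(1)/(5) = -0.2000; later rows by forward substitution.
  T[0,:] = [+0.0000 +0.4000 -0.2000 +1.0000]
  T[1,:] = [+0.0000 +0.5000 +0.0000 +1.0000]
  T[2,:] = [+0.0000 +0.0125 +0.1500 -0.3750]
  T[3,:] = [+0.0000 +0.4953 -0.0563 +0.8906]
|λ(T)| sorted: 1.4358, 0.1782, 0.0733, 0.0000.
ρ = 1.4358; 1.4358 > 1, so it fails to converge.

no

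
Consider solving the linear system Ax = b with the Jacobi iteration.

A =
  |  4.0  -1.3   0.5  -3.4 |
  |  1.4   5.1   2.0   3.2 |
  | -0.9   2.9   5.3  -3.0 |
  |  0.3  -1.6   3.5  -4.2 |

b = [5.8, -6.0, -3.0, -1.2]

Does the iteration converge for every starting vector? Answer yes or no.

no

Split A = D + L + U, D = diag(4, 5.1, 5.3, -4.2).
T_J = -D⁻¹(L+U): T[1,0] = -(1.4)/(5.1) = -0.2745; T[1,1] = 0.
  T[0,:] = [+0.0000, +0.3250, -0.1250, +0.8500]
  T[1,:] = [-0.2745, +0.0000, -0.3922, -0.6275]
  T[2,:] = [+0.1698, -0.5472, +0.0000, +0.5660]
  T[3,:] = [+0.0714, -0.3810, +0.8333, +0.0000]
|λ(T)| sorted: 1.1828, 0.5709, 0.4173, 0.4173.
ρ = 1.1828; 1.1828 > 1: divergent.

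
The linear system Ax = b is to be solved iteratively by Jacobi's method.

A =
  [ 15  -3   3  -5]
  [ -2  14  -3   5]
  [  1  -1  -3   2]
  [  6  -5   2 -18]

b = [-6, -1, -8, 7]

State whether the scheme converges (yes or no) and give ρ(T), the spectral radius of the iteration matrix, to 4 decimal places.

A = D + L + U where D = diag(15, 14, -3, -18).
T_J = -D⁻¹(L+U): T[3,2] = -(2)/(-18) = +0.1111; T[3,3] = 0.
  T[0,:] = [+0.0000, +0.2000, -0.2000, +0.3333]
  T[1,:] = [+0.1429, +0.0000, +0.2143, -0.3571]
  T[2,:] = [+0.3333, -0.3333, +0.0000, +0.6667]
  T[3,:] = [+0.3333, -0.2778, +0.1111, +0.0000]
eigenvalue magnitudes: 0.5710, 0.2844, 0.2844, 0.1795.
spectral radius ρ = 0.5710; 0.5710 < 1, so it converges for any x₀.

yes, ρ = 0.5710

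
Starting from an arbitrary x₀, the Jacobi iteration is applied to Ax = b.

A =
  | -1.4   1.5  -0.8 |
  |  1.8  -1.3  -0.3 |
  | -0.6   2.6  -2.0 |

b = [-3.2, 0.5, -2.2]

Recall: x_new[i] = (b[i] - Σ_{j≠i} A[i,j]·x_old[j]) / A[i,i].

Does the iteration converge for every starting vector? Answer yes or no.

Write A = D+L+U with D = diag(-1.4, -1.3, -2).
Jacobi T = -D⁻¹(L+U): T[0,2] = -(-0.8)/(-1.4) = -0.5714; T[0,0] = 0.
  T[0,:] = [+0.0000 +1.0714 -0.5714]
  T[1,:] = [+1.3846 +0.0000 -0.2308]
  T[2,:] = [-0.3000 +1.3000 +0.0000]
|λ(T)| sorted: 1.4232, 0.8189, 0.8189.
ρ = 1.4232; 1.4232 > 1 ⇒ diverges.

no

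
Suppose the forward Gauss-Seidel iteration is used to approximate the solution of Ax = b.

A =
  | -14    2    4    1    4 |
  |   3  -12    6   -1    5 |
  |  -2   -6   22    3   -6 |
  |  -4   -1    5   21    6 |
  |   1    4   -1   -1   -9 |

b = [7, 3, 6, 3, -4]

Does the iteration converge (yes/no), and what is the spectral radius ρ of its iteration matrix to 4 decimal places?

Write A = D+L+U with D = diag(-14, -12, 22, 21, -9).
GS T = -(D+L)⁻¹U: row 0 first, T[0,1] = -(2)/(-14) = +0.1429; later rows by forward substitution.
  T[0,:] = [+0.0000  +0.1429  +0.2857  +0.0714  +0.2857]
  T[1,:] = [+0.0000  +0.0357  +0.5714  -0.0655  +0.4881]
  T[2,:] = [+0.0000  +0.0227  +0.1818  -0.1477  +0.4318]
  T[3,:] = [+0.0000  +0.0235  +0.0383  +0.0457  -0.3109]
  T[4,:] = [+0.0000  +0.0266  +0.2613  -0.0098  +0.2352]
|eigenvalues of T|: 0.6163, 0.1155, 0.1155, 0.0376, 0.0000.
ρ(T) = max|λ| = 0.6163; 0.6163 < 1, so it converges for any x₀.

yes, ρ = 0.6163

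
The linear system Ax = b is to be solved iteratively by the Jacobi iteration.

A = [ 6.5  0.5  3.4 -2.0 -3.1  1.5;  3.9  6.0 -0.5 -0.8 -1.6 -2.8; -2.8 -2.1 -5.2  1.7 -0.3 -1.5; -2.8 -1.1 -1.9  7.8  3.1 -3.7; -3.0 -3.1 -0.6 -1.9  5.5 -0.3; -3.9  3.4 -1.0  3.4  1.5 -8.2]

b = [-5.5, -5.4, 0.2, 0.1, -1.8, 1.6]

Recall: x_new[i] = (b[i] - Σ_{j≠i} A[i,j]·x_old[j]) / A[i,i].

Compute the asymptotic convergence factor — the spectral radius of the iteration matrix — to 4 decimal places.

1.2315

Split A = D + L + U, D = diag(6.5, 6, -5.2, 7.8, 5.5, -8.2).
T_J = -D⁻¹(L+U): T[5,4] = -(1.5)/(-8.2) = +0.1829; T[5,5] = 0.
  T[0,:] = [+0.0000  -0.0769  -0.5231  +0.3077  +0.4769  -0.2308]
  T[1,:] = [-0.6500  +0.0000  +0.0833  +0.1333  +0.2667  +0.4667]
  T[2,:] = [-0.5385  -0.4038  +0.0000  +0.3269  -0.0577  -0.2885]
  T[3,:] = [+0.3590  +0.1410  +0.2436  +0.0000  -0.3974  +0.4744]
  T[4,:] = [+0.5455  +0.5636  +0.1091  +0.3455  +0.0000  +0.0545]
  T[5,:] = [-0.4756  +0.4146  -0.1220  +0.4146  +0.1829  +0.0000]
|roots of det(T-λI)|: 1.2315, 0.8296, 0.8296, 0.5563, 0.2858, 0.2858.
ρ(T) = max|λ| = 1.2315; 1.2315 > 1 ⇒ diverges.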